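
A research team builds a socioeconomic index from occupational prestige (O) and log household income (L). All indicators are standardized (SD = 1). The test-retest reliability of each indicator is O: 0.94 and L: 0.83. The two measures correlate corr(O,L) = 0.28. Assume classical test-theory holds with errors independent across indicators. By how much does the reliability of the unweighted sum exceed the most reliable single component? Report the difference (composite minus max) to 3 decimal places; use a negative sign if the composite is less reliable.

Var(sum) = 2 + 0.56 = 2.56; true-score variance = 1.77 + 0.56 = 2.33; composite reliability = 0.9102.
Max component reliability = 0.9400.
Difference = 0.9102 − 0.9400 = -0.030.

-0.030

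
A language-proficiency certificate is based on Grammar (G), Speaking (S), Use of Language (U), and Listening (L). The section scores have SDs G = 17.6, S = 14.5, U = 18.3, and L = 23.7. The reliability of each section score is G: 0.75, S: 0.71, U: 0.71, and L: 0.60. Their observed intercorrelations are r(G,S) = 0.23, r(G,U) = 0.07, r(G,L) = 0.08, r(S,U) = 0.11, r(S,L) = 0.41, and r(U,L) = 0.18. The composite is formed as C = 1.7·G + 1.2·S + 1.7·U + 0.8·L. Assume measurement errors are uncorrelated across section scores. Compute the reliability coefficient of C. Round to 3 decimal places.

Var(C) = 1.7²·17.6² + 1.2²·14.5² + 1.7²·18.3² + 0.8²·23.7² + 2·[2.04·17.6·14.5·0.23 + 2.89·17.6·18.3·0.07 + 1.36·17.6·23.7·0.08 + 2.04·14.5·18.3·0.11 + 0.96·14.5·23.7·0.41 + 1.36·18.3·23.7·0.18] = 2525.28 + 1062.51 = 3587.79.
With uncorrelated errors the cross-covariances are all true-score covariance, so they carry over unchanged; only the diagonal terms shrink to ρᵢσᵢ².
True-score variance = [1.7²·17.6²·0.75 + 1.2²·14.5²·0.71 + 1.7²·18.3²·0.71 + 0.8²·23.7²·0.60] + 1062.51 = 1789.21 + 1062.51 = 2851.73.
Reliability = 2851.73 / 3587.79 = 0.795.

0.795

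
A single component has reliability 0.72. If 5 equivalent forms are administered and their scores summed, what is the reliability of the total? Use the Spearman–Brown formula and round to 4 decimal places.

ρ_k = kρ / (1 + (k−1)ρ) = 5·0.72 / (1 + 4·0.72) = 3.600 / 3.880 = 0.9278.

0.9278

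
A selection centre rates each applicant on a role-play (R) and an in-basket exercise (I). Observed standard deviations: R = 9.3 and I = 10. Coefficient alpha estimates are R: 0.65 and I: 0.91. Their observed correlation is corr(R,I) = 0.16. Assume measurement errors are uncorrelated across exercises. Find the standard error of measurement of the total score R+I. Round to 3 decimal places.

Var(total) = 186.49 + 29.76 = 216.25.
True-score variance = 147.219 + 29.76 = 176.978, so reliability = 0.8184.
Error variance = 216.25 − 176.978 = 39.2715; SEM = √39.2715 = 6.267.

6.267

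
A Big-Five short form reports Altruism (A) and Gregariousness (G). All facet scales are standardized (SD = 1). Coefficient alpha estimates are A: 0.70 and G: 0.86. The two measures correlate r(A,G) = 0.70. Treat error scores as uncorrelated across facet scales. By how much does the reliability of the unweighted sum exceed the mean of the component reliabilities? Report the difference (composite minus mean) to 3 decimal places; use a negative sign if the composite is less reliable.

Var(sum) = 2 + 1.4 = 3.4; true-score variance = 1.56 + 1.4 = 2.96; composite reliability = 0.8706.
Mean component reliability = 0.7800.
Difference = 0.8706 − 0.7800 = 0.091.

0.091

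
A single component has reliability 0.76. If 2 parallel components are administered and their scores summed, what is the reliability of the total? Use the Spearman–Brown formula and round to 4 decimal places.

0.8636

ρ_k = kρ / (1 + (k−1)ρ) = 2·0.76 / (1 + 1·0.76) = 1.520 / 1.760 = 0.8636.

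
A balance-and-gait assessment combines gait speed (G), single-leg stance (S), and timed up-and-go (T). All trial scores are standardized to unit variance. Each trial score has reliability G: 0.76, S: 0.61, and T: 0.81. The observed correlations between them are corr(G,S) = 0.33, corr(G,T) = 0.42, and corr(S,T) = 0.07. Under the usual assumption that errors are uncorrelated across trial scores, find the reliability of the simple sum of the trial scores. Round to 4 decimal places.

Var(G+S+T) = 3 + 2·[0.33 + 0.42 + 0.07] = 3 + 1.64 = 4.64.
With uncorrelated errors the cross-covariances are all true-score covariance, so they carry over unchanged; only the diagonal terms shrink to ρᵢσᵢ².
True-score variance = [0.76 + 0.61 + 0.81] + 1.64 = 2.18 + 1.64 = 3.82.
Reliability = 3.82 / 4.64 = 0.8233.

0.8233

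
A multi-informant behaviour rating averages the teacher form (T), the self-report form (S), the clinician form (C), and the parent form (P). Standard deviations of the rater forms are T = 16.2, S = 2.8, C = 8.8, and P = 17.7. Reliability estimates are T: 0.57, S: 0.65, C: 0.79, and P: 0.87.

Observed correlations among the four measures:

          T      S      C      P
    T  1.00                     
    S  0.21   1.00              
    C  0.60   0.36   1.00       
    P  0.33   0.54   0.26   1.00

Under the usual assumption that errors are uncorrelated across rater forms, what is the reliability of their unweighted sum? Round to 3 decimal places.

Var(T+S+C+P) = 16.2² + 2.8² + 8.8² + 17.7² + 2·[16.2·2.8·0.21 + 16.2·8.8·0.60 + 16.2·17.7·0.33 + 2.8·8.8·0.36 + 2.8·17.7·0.54 + 8.8·17.7·0.26] = 661.01 + 531.632 = 1192.64.
Because errors are independent across components, Cov(Tᵢ,Tⱼ) = Cov(Xᵢ,Xⱼ); the off-diagonal part of the true-score variance is the same as above.
True-score variance = [16.2²·0.57 + 2.8²·0.65 + 8.8²·0.79 + 17.7²·0.87] + 531.632 = 488.427 + 531.632 = 1020.06.
Reliability = 1020.06 / 1192.64 = 0.855.

0.855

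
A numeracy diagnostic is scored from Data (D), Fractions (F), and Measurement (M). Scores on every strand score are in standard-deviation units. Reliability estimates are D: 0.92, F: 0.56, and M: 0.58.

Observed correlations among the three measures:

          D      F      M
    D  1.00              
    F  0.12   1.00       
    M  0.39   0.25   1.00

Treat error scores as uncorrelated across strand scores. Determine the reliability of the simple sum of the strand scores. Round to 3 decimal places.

Var(D+F+M) = 3 + 2·[0.12 + 0.39 + 0.25] = 3 + 1.52 = 4.52.
With uncorrelated errors the cross-covariances are all true-score covariance, so they carry over unchanged; only the diagonal terms shrink to ρᵢσᵢ².
True-score variance = [0.92 + 0.56 + 0.58] + 1.52 = 2.06 + 1.52 = 3.58.
Reliability = 3.58 / 4.52 = 0.792.

0.792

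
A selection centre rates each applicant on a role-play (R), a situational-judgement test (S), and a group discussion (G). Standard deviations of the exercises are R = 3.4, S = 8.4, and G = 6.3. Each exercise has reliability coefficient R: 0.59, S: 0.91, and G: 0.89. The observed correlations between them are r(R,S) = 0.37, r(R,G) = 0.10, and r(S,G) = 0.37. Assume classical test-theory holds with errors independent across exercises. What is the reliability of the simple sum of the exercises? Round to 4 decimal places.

Var(R+S+G) = 3.4² + 8.4² + 6.3² + 2·[3.4·8.4·0.37 + 3.4·6.3·0.10 + 8.4·6.3·0.37] = 121.81 + 64.5792 = 186.389.
Under uncorrelated errors the observed covariances equal the true-score covariances, so only the own-variance terms attenuate.
True-score variance = [3.4²·0.59 + 8.4²·0.91 + 6.3²·0.89] + 64.5792 = 106.354 + 64.5792 = 170.933.
Reliability = 170.933 / 186.389 = 0.9171.

0.9171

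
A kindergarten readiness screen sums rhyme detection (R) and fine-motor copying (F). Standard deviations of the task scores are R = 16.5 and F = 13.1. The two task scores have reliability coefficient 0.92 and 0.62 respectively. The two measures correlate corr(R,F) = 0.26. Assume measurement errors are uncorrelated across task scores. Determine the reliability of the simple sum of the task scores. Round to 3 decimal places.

0.844

Var(R+F) = 16.5² + 13.1² + 2·[16.5·13.1·0.26] = 443.86 + 112.398 = 556.258.
Because errors are independent across components, Cov(Tᵢ,Tⱼ) = Cov(Xᵢ,Xⱼ); the off-diagonal part of the true-score variance is the same as above.
True-score variance = [16.5²·0.92 + 13.1²·0.62] + 112.398 = 356.868 + 112.398 = 469.266.
Reliability = 469.266 / 556.258 = 0.844.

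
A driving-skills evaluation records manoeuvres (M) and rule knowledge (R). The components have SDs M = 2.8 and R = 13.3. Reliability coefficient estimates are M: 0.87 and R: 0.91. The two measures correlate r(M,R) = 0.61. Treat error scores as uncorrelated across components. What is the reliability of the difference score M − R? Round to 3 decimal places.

Var(M−R) = 2.8² + 13.3² − 2·2.8·13.3·0.61 = 184.73 − 45.4328 = 139.297.
Under uncorrelated errors the observed covariances equal the true-score covariances, so only the own-variance terms attenuate.
True-score variance = [2.8²·0.87 + 13.3²·0.91] − 45.4328 = 167.791 − 45.4328 = 122.358.
Reliability = 122.358 / 139.297 = 0.878.

0.878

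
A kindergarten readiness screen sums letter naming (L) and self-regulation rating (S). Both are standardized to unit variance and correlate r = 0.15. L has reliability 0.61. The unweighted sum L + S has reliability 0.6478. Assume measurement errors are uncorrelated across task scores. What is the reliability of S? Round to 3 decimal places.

0.580

Var(L+S) = 2 + 2·0.15 = 2.300.
True-score variance = ρ_L + ρ_S + 2·0.15, so 0.6478 = (0.61 + ρ_S + 0.30) / 2.300.
ρ_S = 0.6478·2.300 − 0.61 − 0.30 = 0.580.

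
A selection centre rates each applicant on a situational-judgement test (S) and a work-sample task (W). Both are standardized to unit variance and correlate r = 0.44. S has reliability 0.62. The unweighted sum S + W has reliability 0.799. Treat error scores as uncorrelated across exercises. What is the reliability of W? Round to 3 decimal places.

0.801

Var(S+W) = 2 + 2·0.44 = 2.880.
True-score variance = ρ_S + ρ_W + 2·0.44, so 0.799 = (0.62 + ρ_W + 0.88) / 2.880.
ρ_W = 0.799·2.880 − 0.62 − 0.88 = 0.801.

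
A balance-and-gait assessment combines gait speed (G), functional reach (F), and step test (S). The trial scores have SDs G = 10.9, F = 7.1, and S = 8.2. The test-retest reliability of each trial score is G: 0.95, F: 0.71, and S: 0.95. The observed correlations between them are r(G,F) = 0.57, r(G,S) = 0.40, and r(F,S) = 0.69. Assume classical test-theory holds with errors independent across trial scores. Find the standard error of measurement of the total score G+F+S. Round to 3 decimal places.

Var(total) = 236.46 + 240.072 = 476.532.
True-score variance = 212.539 + 240.072 = 452.611, so reliability = 0.9498.
Error variance = 476.532 − 452.611 = 23.9214; SEM = √23.9214 = 4.891.

4.891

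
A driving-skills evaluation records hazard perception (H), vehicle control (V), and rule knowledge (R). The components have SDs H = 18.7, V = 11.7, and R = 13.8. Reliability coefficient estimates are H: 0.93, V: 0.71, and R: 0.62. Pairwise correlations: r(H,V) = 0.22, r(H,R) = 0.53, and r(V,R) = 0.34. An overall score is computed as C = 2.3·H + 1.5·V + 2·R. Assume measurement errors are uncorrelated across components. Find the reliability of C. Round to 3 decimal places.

0.895

Var(C) = 2.3²·18.7² + 1.5²·11.7² + 2²·13.8² + 2·[3.45·18.7·11.7·0.22 + 4.6·18.7·13.8·0.53 + 3·11.7·13.8·0.34] = 2919.62 + 1919.8 = 4839.42.
Under uncorrelated errors the observed covariances equal the true-score covariances, so only the own-variance terms attenuate.
True-score variance = [2.3²·18.7²·0.93 + 1.5²·11.7²·0.71 + 2²·13.8²·0.62] + 1919.8 = 2411.34 + 1919.8 = 4331.15.
Reliability = 4331.15 / 4839.42 = 0.895.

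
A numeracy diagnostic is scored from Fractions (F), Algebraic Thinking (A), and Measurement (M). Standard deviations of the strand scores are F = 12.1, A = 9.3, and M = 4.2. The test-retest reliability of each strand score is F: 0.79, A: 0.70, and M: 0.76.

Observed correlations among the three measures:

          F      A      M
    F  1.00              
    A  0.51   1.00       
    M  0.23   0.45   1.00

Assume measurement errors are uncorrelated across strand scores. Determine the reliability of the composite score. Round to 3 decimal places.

0.856

Var(F+A+M) = 12.1² + 9.3² + 4.2² + 2·[12.1·9.3·0.51 + 12.1·4.2·0.23 + 9.3·4.2·0.45] = 250.54 + 173.312 = 423.852.
Under uncorrelated errors the observed covariances equal the true-score covariances, so only the own-variance terms attenuate.
True-score variance = [12.1²·0.79 + 9.3²·0.70 + 4.2²·0.76] + 173.312 = 189.613 + 173.312 = 362.925.
Reliability = 362.925 / 423.852 = 0.856.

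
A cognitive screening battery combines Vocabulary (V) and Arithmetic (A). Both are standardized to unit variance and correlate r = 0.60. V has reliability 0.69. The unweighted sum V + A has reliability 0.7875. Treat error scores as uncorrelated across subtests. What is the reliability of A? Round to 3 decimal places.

0.630

Var(V+A) = 2 + 2·0.60 = 3.200.
True-score variance = ρ_V + ρ_A + 2·0.60, so 0.7875 = (0.69 + ρ_A + 1.20) / 3.200.
ρ_A = 0.7875·3.200 − 0.69 − 1.20 = 0.630.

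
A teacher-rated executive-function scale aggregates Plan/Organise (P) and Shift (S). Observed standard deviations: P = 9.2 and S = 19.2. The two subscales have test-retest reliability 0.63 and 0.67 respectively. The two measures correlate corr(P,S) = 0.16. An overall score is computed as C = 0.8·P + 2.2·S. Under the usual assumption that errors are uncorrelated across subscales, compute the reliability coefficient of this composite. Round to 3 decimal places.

0.686

Var(C) = 0.8²·9.2² + 2.2²·19.2² + 2·[1.76·9.2·19.2·0.16] = 1838.39 + 99.4836 = 1937.87.
Under uncorrelated errors the observed covariances equal the true-score covariances, so only the own-variance terms attenuate.
True-score variance = [0.8²·9.2²·0.63 + 2.2²·19.2²·0.67] + 99.4836 = 1229.55 + 99.4836 = 1329.04.
Reliability = 1329.04 / 1937.87 = 0.686.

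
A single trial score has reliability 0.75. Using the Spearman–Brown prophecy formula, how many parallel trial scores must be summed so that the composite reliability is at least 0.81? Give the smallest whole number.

2

k ≥ ρ*(1−ρ₁)/(ρ₁(1−ρ*)) = 0.81·0.25 / (0.75·0.19) = 1.421.
Smallest integer k = 2.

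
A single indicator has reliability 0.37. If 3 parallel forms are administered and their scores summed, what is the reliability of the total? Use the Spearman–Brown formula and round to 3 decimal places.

ρ_k = kρ / (1 + (k−1)ρ) = 3·0.37 / (1 + 2·0.37) = 1.110 / 1.740 = 0.638.

0.638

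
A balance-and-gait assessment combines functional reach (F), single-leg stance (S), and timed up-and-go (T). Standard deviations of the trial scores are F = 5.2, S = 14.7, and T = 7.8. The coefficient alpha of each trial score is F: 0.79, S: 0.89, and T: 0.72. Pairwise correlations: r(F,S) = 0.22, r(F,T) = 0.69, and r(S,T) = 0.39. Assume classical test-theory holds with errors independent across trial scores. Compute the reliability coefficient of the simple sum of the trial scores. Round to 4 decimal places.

Var(F+S+T) = 5.2² + 14.7² + 7.8² + 2·[5.2·14.7·0.22 + 5.2·7.8·0.69 + 14.7·7.8·0.39] = 303.97 + 179.041 = 483.011.
Because errors are independent across components, Cov(Tᵢ,Tⱼ) = Cov(Xᵢ,Xⱼ); the off-diagonal part of the true-score variance is the same as above.
True-score variance = [5.2²·0.79 + 14.7²·0.89 + 7.8²·0.72] + 179.041 = 257.486 + 179.041 = 436.528.
Reliability = 436.528 / 483.011 = 0.9038.

0.9038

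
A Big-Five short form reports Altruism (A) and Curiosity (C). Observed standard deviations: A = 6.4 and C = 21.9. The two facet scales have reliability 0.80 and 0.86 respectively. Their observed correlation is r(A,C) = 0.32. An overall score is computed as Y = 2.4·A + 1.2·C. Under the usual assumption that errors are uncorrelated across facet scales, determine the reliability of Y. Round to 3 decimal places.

Var(Y) = 2.4²·6.4² + 1.2²·21.9² + 2·[2.88·6.4·21.9·0.32] = 926.568 + 258.343 = 1184.91.
With uncorrelated errors the cross-covariances are all true-score covariance, so they carry over unchanged; only the diagonal terms shrink to ρᵢσᵢ².
True-score variance = [2.4²·6.4²·0.80 + 1.2²·21.9²·0.86] + 258.343 = 782.693 + 258.343 = 1041.04.
Reliability = 1041.04 / 1184.91 = 0.879.

0.879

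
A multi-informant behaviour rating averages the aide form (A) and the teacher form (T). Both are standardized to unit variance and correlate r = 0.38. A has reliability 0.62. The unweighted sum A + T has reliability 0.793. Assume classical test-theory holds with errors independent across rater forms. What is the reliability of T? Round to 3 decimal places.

0.809

Var(A+T) = 2 + 2·0.38 = 2.760.
True-score variance = ρ_A + ρ_T + 2·0.38, so 0.793 = (0.62 + ρ_T + 0.76) / 2.760.
ρ_T = 0.793·2.760 − 0.62 − 0.76 = 0.809.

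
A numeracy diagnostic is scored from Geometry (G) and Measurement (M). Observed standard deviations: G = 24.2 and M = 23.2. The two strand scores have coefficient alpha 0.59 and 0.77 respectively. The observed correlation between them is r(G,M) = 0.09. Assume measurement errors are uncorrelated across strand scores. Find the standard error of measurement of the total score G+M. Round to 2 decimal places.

Var(total) = 1123.88 + 101.059 = 1224.94.
True-score variance = 759.972 + 101.059 = 861.032, so reliability = 0.7029.
Error variance = 1224.94 − 861.032 = 363.908; SEM = √363.908 = 19.08.

19.08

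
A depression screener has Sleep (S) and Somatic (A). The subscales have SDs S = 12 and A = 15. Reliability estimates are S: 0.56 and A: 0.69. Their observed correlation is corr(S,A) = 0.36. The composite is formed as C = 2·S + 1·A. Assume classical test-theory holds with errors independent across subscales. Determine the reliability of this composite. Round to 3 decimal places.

0.695

Var(C) = 2²·12² + 15² + 2·[2·12·15·0.36] = 801 + 259.2 = 1060.2.
Because errors are independent across components, Cov(Tᵢ,Tⱼ) = Cov(Xᵢ,Xⱼ); the off-diagonal part of the true-score variance is the same as above.
True-score variance = [2²·12²·0.56 + 15²·0.69] + 259.2 = 477.81 + 259.2 = 737.01.
Reliability = 737.01 / 1060.2 = 0.695.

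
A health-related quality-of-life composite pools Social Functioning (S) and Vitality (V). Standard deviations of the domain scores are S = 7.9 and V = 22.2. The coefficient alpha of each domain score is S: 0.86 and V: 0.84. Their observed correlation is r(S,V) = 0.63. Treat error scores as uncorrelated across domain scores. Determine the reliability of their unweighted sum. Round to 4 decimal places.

0.8872

Var(S+V) = 7.9² + 22.2² + 2·[7.9·22.2·0.63] = 555.25 + 220.979 = 776.229.
With uncorrelated errors the cross-covariances are all true-score covariance, so they carry over unchanged; only the diagonal terms shrink to ρᵢσᵢ².
True-score variance = [7.9²·0.86 + 22.2²·0.84] + 220.979 = 467.658 + 220.979 = 688.637.
Reliability = 688.637 / 776.229 = 0.8872.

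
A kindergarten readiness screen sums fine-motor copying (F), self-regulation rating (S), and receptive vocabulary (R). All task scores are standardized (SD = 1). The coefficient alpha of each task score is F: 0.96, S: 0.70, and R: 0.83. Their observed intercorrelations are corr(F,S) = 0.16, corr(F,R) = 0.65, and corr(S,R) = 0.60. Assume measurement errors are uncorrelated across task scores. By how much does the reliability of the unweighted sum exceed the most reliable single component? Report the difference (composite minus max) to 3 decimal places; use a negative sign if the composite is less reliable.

-0.048

Var(sum) = 3 + 2.82 = 5.82; true-score variance = 2.49 + 2.82 = 5.31; composite reliability = 0.9124.
Max component reliability = 0.9600.
Difference = 0.9124 − 0.9600 = -0.048.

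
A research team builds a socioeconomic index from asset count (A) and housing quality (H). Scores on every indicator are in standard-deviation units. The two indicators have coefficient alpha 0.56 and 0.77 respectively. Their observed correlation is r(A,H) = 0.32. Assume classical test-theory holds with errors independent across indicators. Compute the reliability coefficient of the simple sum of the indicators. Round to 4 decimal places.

Var(A+H) = 2 + 2·[0.32] = 2 + 0.64 = 2.64.
Under uncorrelated errors the observed covariances equal the true-score covariances, so only the own-variance terms attenuate.
True-score variance = [0.56 + 0.77] + 0.64 = 1.33 + 0.64 = 1.97.
Reliability = 1.97 / 2.64 = 0.7462.

0.7462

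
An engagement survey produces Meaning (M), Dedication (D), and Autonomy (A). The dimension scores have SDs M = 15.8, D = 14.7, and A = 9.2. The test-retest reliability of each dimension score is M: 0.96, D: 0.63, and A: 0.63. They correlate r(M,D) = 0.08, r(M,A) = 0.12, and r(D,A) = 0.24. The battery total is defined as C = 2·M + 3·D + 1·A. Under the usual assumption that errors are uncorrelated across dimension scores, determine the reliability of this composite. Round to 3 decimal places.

Var(C) = 2²·15.8² + 3²·14.7² + 9.2² + 2·[6·15.8·14.7·0.08 + 2·15.8·9.2·0.12 + 3·14.7·9.2·0.24] = 3028.01 + 487.488 = 3515.5.
With uncorrelated errors the cross-covariances are all true-score covariance, so they carry over unchanged; only the diagonal terms shrink to ρᵢσᵢ².
True-score variance = [2²·15.8²·0.96 + 3²·14.7²·0.63 + 9.2²·0.63] + 487.488 = 2237.17 + 487.488 = 2724.66.
Reliability = 2724.66 / 3515.5 = 0.775.

0.775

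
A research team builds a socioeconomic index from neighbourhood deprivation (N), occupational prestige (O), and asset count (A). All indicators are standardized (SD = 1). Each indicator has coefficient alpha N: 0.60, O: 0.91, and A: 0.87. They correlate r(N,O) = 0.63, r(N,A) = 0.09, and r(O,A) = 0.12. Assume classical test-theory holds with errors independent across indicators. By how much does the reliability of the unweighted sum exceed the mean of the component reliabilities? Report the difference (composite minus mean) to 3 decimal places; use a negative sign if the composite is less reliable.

Var(sum) = 3 + 1.68 = 4.68; true-score variance = 2.38 + 1.68 = 4.06; composite reliability = 0.8675.
Mean component reliability = 0.7933.
Difference = 0.8675 − 0.7933 = 0.074.

0.074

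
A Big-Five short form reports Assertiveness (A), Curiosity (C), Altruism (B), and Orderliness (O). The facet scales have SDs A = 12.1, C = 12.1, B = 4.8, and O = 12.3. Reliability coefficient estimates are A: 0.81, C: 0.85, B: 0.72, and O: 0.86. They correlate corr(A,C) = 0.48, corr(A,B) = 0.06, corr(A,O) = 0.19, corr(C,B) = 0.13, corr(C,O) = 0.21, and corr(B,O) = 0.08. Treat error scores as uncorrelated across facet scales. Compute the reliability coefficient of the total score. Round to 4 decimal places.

0.8979

Var(A+C+B+O) = 12.1² + 12.1² + 4.8² + 12.3² + 2·[12.1·12.1·0.48 + 12.1·4.8·0.06 + 12.1·12.3·0.19 + 12.1·4.8·0.13 + 12.1·12.3·0.21 + 4.8·12.3·0.08] = 467.15 + 291.134 = 758.284.
With uncorrelated errors the cross-covariances are all true-score covariance, so they carry over unchanged; only the diagonal terms shrink to ρᵢσᵢ².
True-score variance = [12.1²·0.81 + 12.1²·0.85 + 4.8²·0.72 + 12.3²·0.86] + 291.134 = 389.739 + 291.134 = 680.873.
Reliability = 680.873 / 758.284 = 0.8979.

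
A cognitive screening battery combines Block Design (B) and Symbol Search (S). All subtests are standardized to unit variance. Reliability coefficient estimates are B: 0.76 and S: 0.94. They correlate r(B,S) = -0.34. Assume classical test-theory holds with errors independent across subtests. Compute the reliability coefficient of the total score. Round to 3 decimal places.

0.773

Var(B+S) = 2 + 2·[(-0.34)] = 2 − 0.68 = 1.32.
With uncorrelated errors the cross-covariances are all true-score covariance, so they carry over unchanged; only the diagonal terms shrink to ρᵢσᵢ².
True-score variance = [0.76 + 0.94] − 0.68 = 1.7 − 0.68 = 1.02.
Reliability = 1.02 / 1.32 = 0.773.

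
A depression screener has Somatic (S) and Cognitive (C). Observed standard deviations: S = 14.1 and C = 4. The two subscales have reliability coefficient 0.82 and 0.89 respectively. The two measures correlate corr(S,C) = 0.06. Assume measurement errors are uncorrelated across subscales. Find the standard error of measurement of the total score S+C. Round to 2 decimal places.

Var(total) = 214.81 + 6.768 = 221.578.
True-score variance = 177.264 + 6.768 = 184.032, so reliability = 0.8306.
Error variance = 221.578 − 184.032 = 37.5458; SEM = √37.5458 = 6.13.

6.13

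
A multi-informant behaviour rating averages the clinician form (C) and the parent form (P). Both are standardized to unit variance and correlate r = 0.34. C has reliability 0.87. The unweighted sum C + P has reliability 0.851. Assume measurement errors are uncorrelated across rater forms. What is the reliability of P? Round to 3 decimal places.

0.731

Var(C+P) = 2 + 2·0.34 = 2.680.
True-score variance = ρ_C + ρ_P + 2·0.34, so 0.851 = (0.87 + ρ_P + 0.68) / 2.680.
ρ_P = 0.851·2.680 − 0.87 − 0.68 = 0.731.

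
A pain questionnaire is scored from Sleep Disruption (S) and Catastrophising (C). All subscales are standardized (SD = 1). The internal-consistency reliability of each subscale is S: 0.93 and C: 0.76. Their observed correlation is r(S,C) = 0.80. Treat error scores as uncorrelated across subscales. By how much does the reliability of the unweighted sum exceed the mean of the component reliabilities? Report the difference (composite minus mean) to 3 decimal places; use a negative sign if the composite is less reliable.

0.069

Var(sum) = 2 + 1.6 = 3.6; true-score variance = 1.69 + 1.6 = 3.29; composite reliability = 0.9139.
Mean component reliability = 0.8450.
Difference = 0.9139 − 0.8450 = 0.069.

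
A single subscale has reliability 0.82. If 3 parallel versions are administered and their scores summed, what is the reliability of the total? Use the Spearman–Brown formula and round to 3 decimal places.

0.932

ρ_k = kρ / (1 + (k−1)ρ) = 3·0.82 / (1 + 2·0.82) = 2.460 / 2.640 = 0.932.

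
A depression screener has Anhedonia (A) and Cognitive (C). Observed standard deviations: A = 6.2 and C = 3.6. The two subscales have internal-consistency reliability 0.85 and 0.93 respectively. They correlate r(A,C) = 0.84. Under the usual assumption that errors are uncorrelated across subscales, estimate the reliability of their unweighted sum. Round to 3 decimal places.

0.925

Var(A+C) = 6.2² + 3.6² + 2·[6.2·3.6·0.84] = 51.4 + 37.4976 = 88.8976.
With uncorrelated errors the cross-covariances are all true-score covariance, so they carry over unchanged; only the diagonal terms shrink to ρᵢσᵢ².
True-score variance = [6.2²·0.85 + 3.6²·0.93] + 37.4976 = 44.7268 + 37.4976 = 82.2244.
Reliability = 82.2244 / 88.8976 = 0.925.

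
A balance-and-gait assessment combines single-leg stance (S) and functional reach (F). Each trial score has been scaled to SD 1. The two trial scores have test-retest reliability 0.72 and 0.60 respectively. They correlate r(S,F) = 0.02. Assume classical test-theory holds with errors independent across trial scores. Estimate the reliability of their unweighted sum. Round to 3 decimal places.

0.667

Var(S+F) = 2 + 2·[0.02] = 2 + 0.04 = 2.04.
With uncorrelated errors the cross-covariances are all true-score covariance, so they carry over unchanged; only the diagonal terms shrink to ρᵢσᵢ².
True-score variance = [0.72 + 0.60] + 0.04 = 1.32 + 0.04 = 1.36.
Reliability = 1.36 / 2.04 = 0.667.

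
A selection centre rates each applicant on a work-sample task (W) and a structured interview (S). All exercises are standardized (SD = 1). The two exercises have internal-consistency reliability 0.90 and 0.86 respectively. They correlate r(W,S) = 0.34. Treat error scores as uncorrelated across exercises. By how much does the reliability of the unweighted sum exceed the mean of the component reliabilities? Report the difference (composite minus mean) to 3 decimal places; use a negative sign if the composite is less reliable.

0.030

Var(sum) = 2 + 0.68 = 2.68; true-score variance = 1.76 + 0.68 = 2.44; composite reliability = 0.9104.
Mean component reliability = 0.8800.
Difference = 0.9104 − 0.8800 = 0.030.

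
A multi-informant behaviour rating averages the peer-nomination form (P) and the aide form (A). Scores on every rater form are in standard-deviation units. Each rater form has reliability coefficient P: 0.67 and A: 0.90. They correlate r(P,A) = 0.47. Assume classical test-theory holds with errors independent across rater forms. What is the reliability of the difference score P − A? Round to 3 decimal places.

0.594

Var(P−A) = 1 + 1 − 2·0.47 = 2 − 0.94 = 1.06.
Because errors are independent across components, Cov(Tᵢ,Tⱼ) = Cov(Xᵢ,Xⱼ); the off-diagonal part of the true-score variance is the same as above.
True-score variance = [0.67 + 0.90] − 0.94 = 1.57 − 0.94 = 0.63.
Reliability = 0.63 / 1.06 = 0.594.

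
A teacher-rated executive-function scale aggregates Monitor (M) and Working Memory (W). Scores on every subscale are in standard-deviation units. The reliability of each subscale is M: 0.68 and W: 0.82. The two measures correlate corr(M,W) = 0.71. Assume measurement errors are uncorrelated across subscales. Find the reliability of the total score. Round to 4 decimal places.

Var(M+W) = 2 + 2·[0.71] = 2 + 1.42 = 3.42.
With uncorrelated errors the cross-covariances are all true-score covariance, so they carry over unchanged; only the diagonal terms shrink to ρᵢσᵢ².
True-score variance = [0.68 + 0.82] + 1.42 = 1.5 + 1.42 = 2.92.
Reliability = 2.92 / 3.42 = 0.8538.

0.8538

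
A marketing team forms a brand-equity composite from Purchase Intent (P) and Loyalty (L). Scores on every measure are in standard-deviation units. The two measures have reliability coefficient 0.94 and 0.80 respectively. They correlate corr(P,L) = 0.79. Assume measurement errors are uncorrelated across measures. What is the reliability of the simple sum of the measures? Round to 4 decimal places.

Var(P+L) = 2 + 2·[0.79] = 2 + 1.58 = 3.58.
With uncorrelated errors the cross-covariances are all true-score covariance, so they carry over unchanged; only the diagonal terms shrink to ρᵢσᵢ².
True-score variance = [0.94 + 0.80] + 1.58 = 1.74 + 1.58 = 3.32.
Reliability = 3.32 / 3.58 = 0.9274.

0.9274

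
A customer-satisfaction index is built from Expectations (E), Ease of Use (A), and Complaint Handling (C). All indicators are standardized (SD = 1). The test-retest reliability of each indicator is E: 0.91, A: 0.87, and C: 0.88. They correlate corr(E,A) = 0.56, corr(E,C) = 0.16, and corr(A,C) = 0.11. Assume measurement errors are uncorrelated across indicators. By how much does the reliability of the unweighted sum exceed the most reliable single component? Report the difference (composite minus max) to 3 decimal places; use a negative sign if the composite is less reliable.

Var(sum) = 3 + 1.66 = 4.66; true-score variance = 2.66 + 1.66 = 4.32; composite reliability = 0.9270.
Max component reliability = 0.9100.
Difference = 0.9270 − 0.9100 = 0.017.

0.017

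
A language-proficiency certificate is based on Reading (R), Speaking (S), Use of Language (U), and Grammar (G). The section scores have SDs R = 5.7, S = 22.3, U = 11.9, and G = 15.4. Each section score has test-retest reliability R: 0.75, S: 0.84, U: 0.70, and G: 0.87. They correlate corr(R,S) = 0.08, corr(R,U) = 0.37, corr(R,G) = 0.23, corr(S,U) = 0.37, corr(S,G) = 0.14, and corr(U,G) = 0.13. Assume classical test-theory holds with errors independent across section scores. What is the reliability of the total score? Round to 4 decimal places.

0.8816

Var(R+S+U+G) = 5.7² + 22.3² + 11.9² + 15.4² + 2·[5.7·22.3·0.08 + 5.7·11.9·0.37 + 5.7·15.4·0.23 + 22.3·11.9·0.37 + 22.3·15.4·0.14 + 11.9·15.4·0.13] = 908.55 + 451.09 = 1359.64.
Under uncorrelated errors the observed covariances equal the true-score covariances, so only the own-variance terms attenuate.
True-score variance = [5.7²·0.75 + 22.3²·0.84 + 11.9²·0.70 + 15.4²·0.87] + 451.09 = 747.547 + 451.09 = 1198.64.
Reliability = 1198.64 / 1359.64 = 0.8816.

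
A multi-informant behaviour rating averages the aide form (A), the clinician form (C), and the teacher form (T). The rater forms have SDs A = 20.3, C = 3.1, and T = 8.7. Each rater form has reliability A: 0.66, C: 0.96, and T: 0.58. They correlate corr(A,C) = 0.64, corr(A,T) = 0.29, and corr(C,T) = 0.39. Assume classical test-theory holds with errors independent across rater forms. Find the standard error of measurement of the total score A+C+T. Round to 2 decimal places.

13.13

Var(total) = 497.39 + 204.021 = 701.411.
True-score variance = 325.105 + 204.021 = 529.126, so reliability = 0.7544.
Error variance = 701.411 − 529.126 = 172.285; SEM = √172.285 = 13.13.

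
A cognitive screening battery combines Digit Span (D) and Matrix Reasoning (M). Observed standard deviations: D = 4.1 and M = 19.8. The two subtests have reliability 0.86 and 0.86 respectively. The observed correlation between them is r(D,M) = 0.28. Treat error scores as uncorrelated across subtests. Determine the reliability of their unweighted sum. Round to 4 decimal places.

Var(D+M) = 4.1² + 19.8² + 2·[4.1·19.8·0.28] = 408.85 + 45.4608 = 454.311.
Because errors are independent across components, Cov(Tᵢ,Tⱼ) = Cov(Xᵢ,Xⱼ); the off-diagonal part of the true-score variance is the same as above.
True-score variance = [4.1²·0.86 + 19.8²·0.86] + 45.4608 = 351.611 + 45.4608 = 397.072.
Reliability = 397.072 / 454.311 = 0.8740.

0.8740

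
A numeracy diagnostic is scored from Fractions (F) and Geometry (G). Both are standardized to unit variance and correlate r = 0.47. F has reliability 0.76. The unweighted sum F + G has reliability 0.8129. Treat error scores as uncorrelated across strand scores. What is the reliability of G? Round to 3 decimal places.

Var(F+G) = 2 + 2·0.47 = 2.940.
True-score variance = ρ_F + ρ_G + 2·0.47, so 0.8129 = (0.76 + ρ_G + 0.94) / 2.940.
ρ_G = 0.8129·2.940 − 0.76 − 0.94 = 0.690.

0.690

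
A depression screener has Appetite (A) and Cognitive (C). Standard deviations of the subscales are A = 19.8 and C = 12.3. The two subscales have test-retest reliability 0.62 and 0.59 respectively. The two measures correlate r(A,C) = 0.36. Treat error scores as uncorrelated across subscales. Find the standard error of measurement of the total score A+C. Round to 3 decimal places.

Var(total) = 543.33 + 175.349 = 718.679.
True-score variance = 332.326 + 175.349 = 507.675, so reliability = 0.7064.
Error variance = 718.679 − 507.675 = 211.004; SEM = √211.004 = 14.526.

14.526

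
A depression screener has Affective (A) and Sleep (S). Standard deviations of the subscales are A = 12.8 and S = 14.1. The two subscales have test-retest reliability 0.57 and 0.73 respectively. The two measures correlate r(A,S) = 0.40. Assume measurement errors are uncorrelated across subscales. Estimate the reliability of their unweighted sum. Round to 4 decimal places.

Var(A+S) = 12.8² + 14.1² + 2·[12.8·14.1·0.40] = 362.65 + 144.384 = 507.034.
Because errors are independent across components, Cov(Tᵢ,Tⱼ) = Cov(Xᵢ,Xⱼ); the off-diagonal part of the true-score variance is the same as above.
True-score variance = [12.8²·0.57 + 14.1²·0.73] + 144.384 = 238.52 + 144.384 = 382.904.
Reliability = 382.904 / 507.034 = 0.7552.

0.7552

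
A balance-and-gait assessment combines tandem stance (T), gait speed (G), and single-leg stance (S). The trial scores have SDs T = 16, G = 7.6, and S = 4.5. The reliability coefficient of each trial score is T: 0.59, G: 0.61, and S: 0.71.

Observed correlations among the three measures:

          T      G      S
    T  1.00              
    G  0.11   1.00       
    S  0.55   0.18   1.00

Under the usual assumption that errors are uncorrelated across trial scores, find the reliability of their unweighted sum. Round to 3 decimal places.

Var(T+G+S) = 16² + 7.6² + 4.5² + 2·[16·7.6·0.11 + 16·4.5·0.55 + 7.6·4.5·0.18] = 334.01 + 118.264 = 452.274.
With uncorrelated errors the cross-covariances are all true-score covariance, so they carry over unchanged; only the diagonal terms shrink to ρᵢσᵢ².
True-score variance = [16²·0.59 + 7.6²·0.61 + 4.5²·0.71] + 118.264 = 200.651 + 118.264 = 318.915.
Reliability = 318.915 / 452.274 = 0.705.

0.705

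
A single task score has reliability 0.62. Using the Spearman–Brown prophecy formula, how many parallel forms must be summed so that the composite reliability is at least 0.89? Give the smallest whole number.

k ≥ ρ*(1−ρ₁)/(ρ₁(1−ρ*)) = 0.89·0.38 / (0.62·0.11) = 4.959.
Smallest integer k = 5.

5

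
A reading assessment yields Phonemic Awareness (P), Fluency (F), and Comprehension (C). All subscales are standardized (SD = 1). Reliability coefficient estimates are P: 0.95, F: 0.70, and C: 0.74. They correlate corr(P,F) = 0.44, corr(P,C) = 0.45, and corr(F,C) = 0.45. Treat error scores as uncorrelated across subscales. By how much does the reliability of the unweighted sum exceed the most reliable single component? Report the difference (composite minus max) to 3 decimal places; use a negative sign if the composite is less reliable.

Var(sum) = 3 + 2.68 = 5.68; true-score variance = 2.39 + 2.68 = 5.07; composite reliability = 0.8926.
Max component reliability = 0.9500.
Difference = 0.8926 − 0.9500 = -0.057.

-0.057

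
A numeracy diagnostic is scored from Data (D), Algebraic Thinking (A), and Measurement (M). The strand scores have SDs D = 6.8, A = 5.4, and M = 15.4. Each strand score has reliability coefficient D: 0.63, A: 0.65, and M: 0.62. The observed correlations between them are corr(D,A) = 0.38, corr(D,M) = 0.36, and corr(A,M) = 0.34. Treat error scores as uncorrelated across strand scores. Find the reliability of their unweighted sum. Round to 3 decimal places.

0.751

Var(D+A+M) = 6.8² + 5.4² + 15.4² + 2·[6.8·5.4·0.38 + 6.8·15.4·0.36 + 5.4·15.4·0.34] = 312.56 + 159.854 = 472.414.
With uncorrelated errors the cross-covariances are all true-score covariance, so they carry over unchanged; only the diagonal terms shrink to ρᵢσᵢ².
True-score variance = [6.8²·0.63 + 5.4²·0.65 + 15.4²·0.62] + 159.854 = 195.124 + 159.854 = 354.979.
Reliability = 354.979 / 472.414 = 0.751.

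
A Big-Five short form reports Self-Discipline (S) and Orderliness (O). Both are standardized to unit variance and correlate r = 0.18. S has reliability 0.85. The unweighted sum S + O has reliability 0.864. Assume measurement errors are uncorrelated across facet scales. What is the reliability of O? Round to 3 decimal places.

0.829

Var(S+O) = 2 + 2·0.18 = 2.360.
True-score variance = ρ_S + ρ_O + 2·0.18, so 0.864 = (0.85 + ρ_O + 0.36) / 2.360.
ρ_O = 0.864·2.360 − 0.85 − 0.36 = 0.829.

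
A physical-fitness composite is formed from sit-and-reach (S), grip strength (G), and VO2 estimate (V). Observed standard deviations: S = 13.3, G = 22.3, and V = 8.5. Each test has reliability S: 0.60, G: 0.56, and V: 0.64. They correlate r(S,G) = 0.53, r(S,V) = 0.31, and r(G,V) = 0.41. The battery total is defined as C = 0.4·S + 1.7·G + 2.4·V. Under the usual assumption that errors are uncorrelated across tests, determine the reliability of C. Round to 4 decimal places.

0.7163

Var(C) = 0.4²·13.3² + 1.7²·22.3² + 2.4²·8.5² + 2·[0.68·13.3·22.3·0.53 + 0.96·13.3·8.5·0.31 + 4.08·22.3·8.5·0.41] = 1881.63 + 915.228 = 2796.86.
Under uncorrelated errors the observed covariances equal the true-score covariances, so only the own-variance terms attenuate.
True-score variance = [0.4²·13.3²·0.60 + 1.7²·22.3²·0.56 + 2.4²·8.5²·0.64] + 915.228 = 1088.14 + 915.228 = 2003.37.
Reliability = 2003.37 / 2796.86 = 0.7163.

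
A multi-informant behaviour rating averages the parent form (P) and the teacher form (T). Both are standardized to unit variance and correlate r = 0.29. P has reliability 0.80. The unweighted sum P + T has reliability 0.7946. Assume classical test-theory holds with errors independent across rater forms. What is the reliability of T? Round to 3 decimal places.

Var(P+T) = 2 + 2·0.29 = 2.580.
True-score variance = ρ_P + ρ_T + 2·0.29, so 0.7946 = (0.80 + ρ_T + 0.58) / 2.580.
ρ_T = 0.7946·2.580 − 0.80 − 0.58 = 0.670.

0.670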